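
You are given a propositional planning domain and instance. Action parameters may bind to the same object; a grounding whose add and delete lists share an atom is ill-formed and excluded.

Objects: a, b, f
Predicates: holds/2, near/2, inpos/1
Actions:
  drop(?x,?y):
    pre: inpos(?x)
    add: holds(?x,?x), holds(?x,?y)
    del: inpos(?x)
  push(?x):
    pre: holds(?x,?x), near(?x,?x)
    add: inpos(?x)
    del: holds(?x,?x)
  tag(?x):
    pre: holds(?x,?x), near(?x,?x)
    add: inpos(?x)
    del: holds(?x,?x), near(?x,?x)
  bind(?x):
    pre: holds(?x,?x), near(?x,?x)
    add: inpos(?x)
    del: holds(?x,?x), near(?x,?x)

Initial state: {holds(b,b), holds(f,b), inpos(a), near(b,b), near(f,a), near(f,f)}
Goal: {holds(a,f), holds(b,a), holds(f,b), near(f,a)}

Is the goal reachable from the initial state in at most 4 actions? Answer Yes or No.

Yes

1. drop(a,f)  →  {holds(a,a), holds(a,f), holds(b,b), holds(f,b), near(b,b), near(f,a), near(f,f)}
2. push(b)  →  {holds(a,a), holds(a,f), holds(f,b), inpos(b), near(b,b), near(f,a), near(f,f)}
3. drop(b,a)  →  {holds(a,a), holds(a,f), holds(b,a), holds(b,b), holds(f,b), near(b,b), near(f,a), near(f,f)}
optimal plan length = 3; 3 ≤ 4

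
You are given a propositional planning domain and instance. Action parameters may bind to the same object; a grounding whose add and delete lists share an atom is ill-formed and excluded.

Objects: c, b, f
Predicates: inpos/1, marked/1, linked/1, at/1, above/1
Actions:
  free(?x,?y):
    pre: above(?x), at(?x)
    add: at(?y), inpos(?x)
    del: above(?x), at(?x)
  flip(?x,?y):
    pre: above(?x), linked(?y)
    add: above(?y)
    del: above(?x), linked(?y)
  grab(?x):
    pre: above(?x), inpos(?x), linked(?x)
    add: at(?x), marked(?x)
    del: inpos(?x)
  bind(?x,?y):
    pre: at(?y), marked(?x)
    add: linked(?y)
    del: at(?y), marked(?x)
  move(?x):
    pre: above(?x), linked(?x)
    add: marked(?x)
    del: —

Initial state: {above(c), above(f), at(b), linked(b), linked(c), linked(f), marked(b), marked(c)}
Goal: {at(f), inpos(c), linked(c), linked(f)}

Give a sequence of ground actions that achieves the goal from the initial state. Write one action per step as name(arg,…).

1. flip(f,b)  →  {above(b), above(c), at(b), linked(c), linked(f), marked(b), marked(c)}
2. free(b,c)  →  {above(c), at(c), inpos(b), linked(c), linked(f), marked(b), marked(c)}
3. free(c,f)  →  {at(f), inpos(b), inpos(c), linked(c), linked(f), marked(b), marked(c)}

flip(f,b); free(b,c); free(c,f)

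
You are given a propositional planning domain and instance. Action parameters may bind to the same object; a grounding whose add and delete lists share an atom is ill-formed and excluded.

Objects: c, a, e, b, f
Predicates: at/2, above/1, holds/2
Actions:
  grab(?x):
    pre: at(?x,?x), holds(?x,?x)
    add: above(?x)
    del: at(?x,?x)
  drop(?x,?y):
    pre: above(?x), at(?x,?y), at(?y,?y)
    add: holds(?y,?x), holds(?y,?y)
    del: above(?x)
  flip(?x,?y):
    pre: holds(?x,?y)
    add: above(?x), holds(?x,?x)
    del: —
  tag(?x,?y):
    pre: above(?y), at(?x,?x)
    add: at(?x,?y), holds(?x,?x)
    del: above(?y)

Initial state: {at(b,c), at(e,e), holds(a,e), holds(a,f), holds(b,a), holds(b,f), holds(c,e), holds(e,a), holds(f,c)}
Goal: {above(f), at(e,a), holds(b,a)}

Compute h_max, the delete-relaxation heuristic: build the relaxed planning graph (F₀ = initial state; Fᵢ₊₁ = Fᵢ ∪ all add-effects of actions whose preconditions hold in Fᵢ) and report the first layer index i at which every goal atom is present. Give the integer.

F0 = init (9 atoms)
F1 = F0 ∪ {above(a), above(b), above(c), above(e), above(f), holds(a,a), holds(b,b), holds(c,c), holds(e,e), holds(f,f)}  (19 atoms)
F2 = F1 ∪ {at(e,a), at(e,b), at(e,c), at(e,f)}  (23 atoms)
goal ⊆ F2  ⇒  h_max = 2

2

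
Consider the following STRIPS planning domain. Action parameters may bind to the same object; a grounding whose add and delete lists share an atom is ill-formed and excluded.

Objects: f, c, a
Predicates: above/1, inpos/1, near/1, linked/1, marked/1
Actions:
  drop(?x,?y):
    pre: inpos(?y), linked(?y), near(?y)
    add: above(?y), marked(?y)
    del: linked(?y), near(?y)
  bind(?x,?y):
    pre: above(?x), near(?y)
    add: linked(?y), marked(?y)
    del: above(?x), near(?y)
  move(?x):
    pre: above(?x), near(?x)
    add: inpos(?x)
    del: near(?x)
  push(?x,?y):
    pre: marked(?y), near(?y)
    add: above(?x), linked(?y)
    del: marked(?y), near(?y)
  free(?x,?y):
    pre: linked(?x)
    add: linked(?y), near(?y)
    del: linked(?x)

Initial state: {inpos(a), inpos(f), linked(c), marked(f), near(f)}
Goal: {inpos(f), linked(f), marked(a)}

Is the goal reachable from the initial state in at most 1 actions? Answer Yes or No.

No

1. push(f,f)  →  {above(f), inpos(a), inpos(f), linked(c), linked(f)}
2. free(c,a)  →  {above(f), inpos(a), inpos(f), linked(a), linked(f), near(a)}
3. drop(f,a)  →  {above(a), above(f), inpos(a), inpos(f), linked(f), marked(a)}
optimal plan length = 3; 3 > 1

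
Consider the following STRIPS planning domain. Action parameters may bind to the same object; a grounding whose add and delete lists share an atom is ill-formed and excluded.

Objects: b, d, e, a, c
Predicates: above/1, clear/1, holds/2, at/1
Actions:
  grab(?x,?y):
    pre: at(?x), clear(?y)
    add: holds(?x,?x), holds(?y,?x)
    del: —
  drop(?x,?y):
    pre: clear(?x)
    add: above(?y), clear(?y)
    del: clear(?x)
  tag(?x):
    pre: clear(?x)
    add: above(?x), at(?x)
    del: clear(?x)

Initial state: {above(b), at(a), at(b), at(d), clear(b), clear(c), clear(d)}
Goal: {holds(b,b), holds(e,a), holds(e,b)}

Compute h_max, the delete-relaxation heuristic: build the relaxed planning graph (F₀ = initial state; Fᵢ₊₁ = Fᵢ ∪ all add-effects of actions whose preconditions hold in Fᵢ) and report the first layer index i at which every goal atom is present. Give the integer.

F0 = init (7 atoms)
F1 = F0 ∪ {above(a), above(c), above(d), above(e), at(c), clear(a), clear(e), holds(a,a), holds(b,a), holds(b,b), holds(b,d), holds(c,a), holds(c,b), holds(c,d), holds(d,a), holds(d,b), holds(d,d)}  (24 atoms)
F2 = F1 ∪ {at(e), holds(a,b), holds(a,c), holds(a,d), holds(b,c), holds(c,c), holds(d,c), holds(e,a), holds(e,b), holds(e,c), holds(e,d)}  (35 atoms)
goal ⊆ F2  ⇒  h_max = 2

2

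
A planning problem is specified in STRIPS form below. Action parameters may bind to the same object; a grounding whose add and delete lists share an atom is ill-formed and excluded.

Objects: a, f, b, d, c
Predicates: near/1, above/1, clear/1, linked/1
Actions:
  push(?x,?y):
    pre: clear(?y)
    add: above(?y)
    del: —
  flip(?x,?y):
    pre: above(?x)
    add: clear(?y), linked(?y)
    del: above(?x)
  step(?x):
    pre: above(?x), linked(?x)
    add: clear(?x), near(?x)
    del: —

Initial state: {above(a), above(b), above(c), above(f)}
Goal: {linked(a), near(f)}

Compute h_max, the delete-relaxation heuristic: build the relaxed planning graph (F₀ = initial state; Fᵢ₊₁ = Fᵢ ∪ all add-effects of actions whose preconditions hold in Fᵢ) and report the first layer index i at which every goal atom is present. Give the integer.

F0 = init (4 atoms)
F1 = F0 ∪ {clear(a), clear(b), clear(c), clear(d), clear(f), linked(a), linked(b), linked(c), linked(d), linked(f)}  (14 atoms)
F2 = F1 ∪ {above(d), near(a), near(b), near(c), near(f)}  (19 atoms)
goal ⊆ F2  ⇒  h_max = 2

2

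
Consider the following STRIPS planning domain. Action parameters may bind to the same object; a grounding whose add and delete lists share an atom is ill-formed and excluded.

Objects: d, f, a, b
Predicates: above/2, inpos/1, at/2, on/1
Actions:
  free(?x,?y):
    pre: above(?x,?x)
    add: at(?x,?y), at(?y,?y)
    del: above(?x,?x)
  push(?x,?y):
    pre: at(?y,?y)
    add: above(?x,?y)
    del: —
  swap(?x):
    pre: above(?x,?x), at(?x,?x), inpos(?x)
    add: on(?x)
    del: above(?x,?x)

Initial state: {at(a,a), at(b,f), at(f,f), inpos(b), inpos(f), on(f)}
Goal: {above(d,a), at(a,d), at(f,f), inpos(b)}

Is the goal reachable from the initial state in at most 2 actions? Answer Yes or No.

1. push(d,a)  →  {above(d,a), at(a,a), at(b,f), at(f,f), inpos(b), inpos(f), on(f)}
2. push(a,a)  →  {above(a,a), above(d,a), at(a,a), at(b,f), at(f,f), inpos(b), inpos(f), on(f)}
3. free(a,d)  →  {above(d,a), at(a,a), at(a,d), at(b,f), at(d,d), at(f,f), inpos(b), inpos(f), on(f)}
optimal plan length = 3; 3 > 2

No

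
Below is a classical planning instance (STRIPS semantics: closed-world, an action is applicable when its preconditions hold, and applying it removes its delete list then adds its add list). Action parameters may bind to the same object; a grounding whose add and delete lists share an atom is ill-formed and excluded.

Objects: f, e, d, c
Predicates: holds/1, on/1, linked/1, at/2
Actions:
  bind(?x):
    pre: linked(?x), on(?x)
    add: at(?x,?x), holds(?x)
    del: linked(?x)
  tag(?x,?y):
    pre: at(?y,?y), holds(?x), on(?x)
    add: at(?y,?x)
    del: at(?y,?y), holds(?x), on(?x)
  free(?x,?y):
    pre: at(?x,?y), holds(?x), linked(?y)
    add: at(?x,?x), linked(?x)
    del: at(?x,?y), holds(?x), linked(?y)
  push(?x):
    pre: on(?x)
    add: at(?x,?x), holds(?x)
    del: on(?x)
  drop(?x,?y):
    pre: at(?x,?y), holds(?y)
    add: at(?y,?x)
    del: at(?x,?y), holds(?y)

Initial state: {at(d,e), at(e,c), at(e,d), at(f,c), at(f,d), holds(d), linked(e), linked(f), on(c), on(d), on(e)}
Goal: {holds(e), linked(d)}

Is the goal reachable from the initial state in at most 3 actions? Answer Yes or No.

1. free(d,e)  →  {at(d,d), at(e,c), at(e,d), at(f,c), at(f,d), linked(d), linked(f), on(c), on(d), on(e)}
2. push(e)  →  {at(d,d), at(e,c), at(e,d), at(e,e), at(f,c), at(f,d), holds(e), linked(d), linked(f), on(c), on(d)}
optimal plan length = 2; 2 ≤ 3

Yes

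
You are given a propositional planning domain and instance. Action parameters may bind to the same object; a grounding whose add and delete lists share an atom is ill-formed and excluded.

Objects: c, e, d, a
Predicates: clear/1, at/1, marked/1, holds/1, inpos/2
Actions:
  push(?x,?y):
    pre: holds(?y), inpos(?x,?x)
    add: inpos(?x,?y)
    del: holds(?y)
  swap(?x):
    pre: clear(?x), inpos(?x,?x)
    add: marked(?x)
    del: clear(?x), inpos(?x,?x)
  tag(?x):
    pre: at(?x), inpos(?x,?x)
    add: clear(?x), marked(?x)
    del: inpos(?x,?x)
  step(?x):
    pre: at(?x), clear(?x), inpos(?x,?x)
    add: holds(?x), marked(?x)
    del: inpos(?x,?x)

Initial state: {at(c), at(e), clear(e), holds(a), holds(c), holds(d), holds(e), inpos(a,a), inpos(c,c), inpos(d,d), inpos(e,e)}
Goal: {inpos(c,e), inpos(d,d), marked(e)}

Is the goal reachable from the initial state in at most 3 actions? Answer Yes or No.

1. push(c,e)  →  {at(c), at(e), clear(e), holds(a), holds(c), holds(d), inpos(a,a), inpos(c,c), inpos(c,e), inpos(d,d), inpos(e,e)}
2. swap(e)  →  {at(c), at(e), holds(a), holds(c), holds(d), inpos(a,a), inpos(c,c), inpos(c,e), inpos(d,d), marked(e)}
optimal plan length = 2; 2 ≤ 3

Yes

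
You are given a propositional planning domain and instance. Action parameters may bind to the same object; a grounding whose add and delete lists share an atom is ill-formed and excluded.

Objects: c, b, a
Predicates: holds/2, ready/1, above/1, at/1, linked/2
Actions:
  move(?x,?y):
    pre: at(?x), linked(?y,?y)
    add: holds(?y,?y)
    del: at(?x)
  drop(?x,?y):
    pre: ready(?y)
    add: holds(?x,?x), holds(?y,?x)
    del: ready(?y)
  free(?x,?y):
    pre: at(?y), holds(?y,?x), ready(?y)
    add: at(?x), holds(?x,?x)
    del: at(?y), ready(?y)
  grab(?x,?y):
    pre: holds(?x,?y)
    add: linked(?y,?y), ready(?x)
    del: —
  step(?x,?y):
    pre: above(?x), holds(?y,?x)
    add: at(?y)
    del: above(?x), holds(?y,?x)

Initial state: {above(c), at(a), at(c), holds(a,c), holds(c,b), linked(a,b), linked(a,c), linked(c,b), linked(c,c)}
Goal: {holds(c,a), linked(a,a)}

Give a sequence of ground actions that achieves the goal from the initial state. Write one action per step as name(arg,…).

1. grab(c,b)  →  {above(c), at(a), at(c), holds(a,c), holds(c,b), linked(a,b), linked(a,c), linked(b,b), linked(c,b), linked(c,c), ready(c)}
2. drop(a,c)  →  {above(c), at(a), at(c), holds(a,a), holds(a,c), holds(c,a), holds(c,b), linked(a,b), linked(a,c), linked(b,b), linked(c,b), linked(c,c)}
3. grab(c,a)  →  {above(c), at(a), at(c), holds(a,a), holds(a,c), holds(c,a), holds(c,b), linked(a,a), linked(a,b), linked(a,c), linked(b,b), linked(c,b), linked(c,c), ready(c)}

grab(c,b); drop(a,c); grab(c,a)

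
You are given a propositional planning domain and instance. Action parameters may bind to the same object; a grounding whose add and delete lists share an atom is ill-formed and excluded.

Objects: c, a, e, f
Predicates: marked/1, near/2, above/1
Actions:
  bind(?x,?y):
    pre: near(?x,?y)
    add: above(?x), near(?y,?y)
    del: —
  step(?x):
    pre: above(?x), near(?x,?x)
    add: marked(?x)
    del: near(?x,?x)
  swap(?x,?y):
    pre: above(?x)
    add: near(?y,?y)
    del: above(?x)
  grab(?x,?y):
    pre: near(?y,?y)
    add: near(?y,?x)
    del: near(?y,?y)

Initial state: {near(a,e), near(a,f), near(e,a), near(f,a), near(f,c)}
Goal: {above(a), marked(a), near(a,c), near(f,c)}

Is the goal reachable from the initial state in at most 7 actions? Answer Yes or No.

Yes

1. bind(a,e)  →  {above(a), near(a,e), near(a,f), near(e,a), near(e,e), near(f,a), near(f,c)}
2. bind(e,a)  →  {above(a), above(e), near(a,a), near(a,e), near(a,f), near(e,a), near(e,e), near(f,a), near(f,c)}
3. step(a)  →  {above(a), above(e), marked(a), near(a,e), near(a,f), near(e,a), near(e,e), near(f,a), near(f,c)}
4. bind(e,a)  →  {above(a), above(e), marked(a), near(a,a), near(a,e), near(a,f), near(e,a), near(e,e), near(f,a), near(f,c)}
5. grab(c,a)  →  {above(a), above(e), marked(a), near(a,c), near(a,e), near(a,f), near(e,a), near(e,e), near(f,a), near(f,c)}
optimal plan length = 5; 5 ≤ 7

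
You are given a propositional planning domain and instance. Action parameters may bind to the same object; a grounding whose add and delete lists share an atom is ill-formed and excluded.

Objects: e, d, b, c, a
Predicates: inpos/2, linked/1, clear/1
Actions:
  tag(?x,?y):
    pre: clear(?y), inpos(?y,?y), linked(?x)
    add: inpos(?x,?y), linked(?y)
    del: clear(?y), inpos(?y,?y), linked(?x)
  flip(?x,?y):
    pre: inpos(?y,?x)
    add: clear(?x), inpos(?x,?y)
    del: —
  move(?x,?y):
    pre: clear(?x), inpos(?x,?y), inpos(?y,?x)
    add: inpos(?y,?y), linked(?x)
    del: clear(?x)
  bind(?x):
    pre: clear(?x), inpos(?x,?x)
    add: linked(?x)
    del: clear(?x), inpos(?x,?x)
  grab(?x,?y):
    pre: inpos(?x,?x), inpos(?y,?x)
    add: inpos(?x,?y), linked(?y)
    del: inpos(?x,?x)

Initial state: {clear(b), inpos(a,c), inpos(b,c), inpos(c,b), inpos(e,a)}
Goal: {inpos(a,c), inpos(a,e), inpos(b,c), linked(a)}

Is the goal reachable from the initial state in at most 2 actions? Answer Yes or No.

Yes

1. flip(a,e)  →  {clear(a), clear(b), inpos(a,c), inpos(a,e), inpos(b,c), inpos(c,b), inpos(e,a)}
2. move(a,e)  →  {clear(b), inpos(a,c), inpos(a,e), inpos(b,c), inpos(c,b), inpos(e,a), inpos(e,e), linked(a)}
optimal plan length = 2; 2 ≤ 2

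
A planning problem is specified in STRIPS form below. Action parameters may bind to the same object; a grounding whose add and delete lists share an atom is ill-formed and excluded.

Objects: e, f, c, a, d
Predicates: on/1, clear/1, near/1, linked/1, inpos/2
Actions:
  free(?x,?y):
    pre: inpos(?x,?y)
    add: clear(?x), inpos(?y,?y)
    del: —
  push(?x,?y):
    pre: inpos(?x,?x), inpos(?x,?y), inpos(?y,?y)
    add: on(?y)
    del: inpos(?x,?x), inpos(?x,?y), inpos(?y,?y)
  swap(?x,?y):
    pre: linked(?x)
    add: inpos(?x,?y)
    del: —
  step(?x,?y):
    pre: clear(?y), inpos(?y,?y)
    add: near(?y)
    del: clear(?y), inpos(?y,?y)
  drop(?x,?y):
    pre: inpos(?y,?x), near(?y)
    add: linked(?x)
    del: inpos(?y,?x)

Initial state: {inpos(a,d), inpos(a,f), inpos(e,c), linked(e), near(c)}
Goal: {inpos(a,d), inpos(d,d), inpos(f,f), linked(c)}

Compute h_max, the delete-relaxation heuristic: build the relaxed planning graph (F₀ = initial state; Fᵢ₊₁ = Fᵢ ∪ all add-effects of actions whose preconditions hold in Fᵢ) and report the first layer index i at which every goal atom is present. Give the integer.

F0 = init (5 atoms)
F1 = F0 ∪ {clear(a), clear(e), inpos(c,c), inpos(d,d), inpos(e,a), inpos(e,d), inpos(e,e), inpos(e,f), inpos(f,f)}  (14 atoms)
F2 = F1 ∪ {clear(c), clear(d), clear(f), inpos(a,a), linked(c), near(e), on(c), on(d), on(e), on(f)}  (24 atoms)
goal ⊆ F2  ⇒  h_max = 2

2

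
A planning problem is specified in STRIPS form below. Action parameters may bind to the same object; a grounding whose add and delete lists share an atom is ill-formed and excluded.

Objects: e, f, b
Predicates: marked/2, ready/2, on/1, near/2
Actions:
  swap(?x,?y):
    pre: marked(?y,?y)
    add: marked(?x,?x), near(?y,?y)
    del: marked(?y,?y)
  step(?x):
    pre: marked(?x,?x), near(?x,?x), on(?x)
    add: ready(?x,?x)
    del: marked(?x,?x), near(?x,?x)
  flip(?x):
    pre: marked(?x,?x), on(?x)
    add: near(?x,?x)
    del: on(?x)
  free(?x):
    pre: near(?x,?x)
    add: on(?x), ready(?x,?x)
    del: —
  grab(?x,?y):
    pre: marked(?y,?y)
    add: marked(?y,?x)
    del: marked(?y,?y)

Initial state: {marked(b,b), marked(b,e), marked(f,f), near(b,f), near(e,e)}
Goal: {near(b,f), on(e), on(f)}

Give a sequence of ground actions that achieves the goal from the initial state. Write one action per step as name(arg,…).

swap(e,f); free(e); free(f)

1. swap(e,f)  →  {marked(b,b), marked(b,e), marked(e,e), near(b,f), near(e,e), near(f,f)}
2. free(e)  →  {marked(b,b), marked(b,e), marked(e,e), near(b,f), near(e,e), near(f,f), on(e), ready(e,e)}
3. free(f)  →  {marked(b,b), marked(b,e), marked(e,e), near(b,f), near(e,e), near(f,f), on(e), on(f), ready(e,e), ready(f,f)}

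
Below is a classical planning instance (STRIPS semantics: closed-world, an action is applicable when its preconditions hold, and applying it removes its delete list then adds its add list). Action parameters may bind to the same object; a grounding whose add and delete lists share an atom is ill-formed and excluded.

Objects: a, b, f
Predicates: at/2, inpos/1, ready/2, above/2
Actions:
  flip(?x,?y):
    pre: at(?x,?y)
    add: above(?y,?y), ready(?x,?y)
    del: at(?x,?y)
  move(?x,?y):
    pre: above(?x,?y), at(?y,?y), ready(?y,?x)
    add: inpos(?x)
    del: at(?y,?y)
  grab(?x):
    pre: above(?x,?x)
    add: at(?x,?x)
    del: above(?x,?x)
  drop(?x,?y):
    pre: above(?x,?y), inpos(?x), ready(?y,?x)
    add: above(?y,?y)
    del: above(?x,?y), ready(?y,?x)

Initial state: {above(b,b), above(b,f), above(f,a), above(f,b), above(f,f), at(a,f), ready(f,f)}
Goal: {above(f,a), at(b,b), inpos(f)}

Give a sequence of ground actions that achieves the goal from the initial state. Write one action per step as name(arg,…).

1. grab(b)  →  {above(b,f), above(f,a), above(f,b), above(f,f), at(a,f), at(b,b), ready(f,f)}
2. grab(f)  →  {above(b,f), above(f,a), above(f,b), at(a,f), at(b,b), at(f,f), ready(f,f)}
3. flip(a,f)  →  {above(b,f), above(f,a), above(f,b), above(f,f), at(b,b), at(f,f), ready(a,f), ready(f,f)}
4. move(f,f)  →  {above(b,f), above(f,a), above(f,b), above(f,f), at(b,b), inpos(f), ready(a,f), ready(f,f)}

grab(b); grab(f); flip(a,f); move(f,f)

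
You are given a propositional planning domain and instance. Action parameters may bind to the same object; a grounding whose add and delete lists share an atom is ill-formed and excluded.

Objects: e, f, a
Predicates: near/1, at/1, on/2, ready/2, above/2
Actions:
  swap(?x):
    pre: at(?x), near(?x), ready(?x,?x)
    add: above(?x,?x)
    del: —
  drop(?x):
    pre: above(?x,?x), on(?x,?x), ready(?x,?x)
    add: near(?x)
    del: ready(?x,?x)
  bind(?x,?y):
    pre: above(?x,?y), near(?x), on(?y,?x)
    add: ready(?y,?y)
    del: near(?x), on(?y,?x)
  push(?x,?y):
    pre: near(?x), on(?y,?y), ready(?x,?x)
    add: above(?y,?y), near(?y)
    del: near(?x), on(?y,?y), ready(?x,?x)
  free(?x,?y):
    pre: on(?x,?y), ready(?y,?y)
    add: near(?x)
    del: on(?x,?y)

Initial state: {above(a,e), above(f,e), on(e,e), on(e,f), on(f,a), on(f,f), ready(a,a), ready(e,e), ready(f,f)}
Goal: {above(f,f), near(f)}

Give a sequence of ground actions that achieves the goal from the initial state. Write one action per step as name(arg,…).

1. free(e,e)  →  {above(a,e), above(f,e), near(e), on(e,f), on(f,a), on(f,f), ready(a,a), ready(e,e), ready(f,f)}
2. push(e,f)  →  {above(a,e), above(f,e), above(f,f), near(f), on(e,f), on(f,a), ready(a,a), ready(f,f)}

free(e,e); push(e,f)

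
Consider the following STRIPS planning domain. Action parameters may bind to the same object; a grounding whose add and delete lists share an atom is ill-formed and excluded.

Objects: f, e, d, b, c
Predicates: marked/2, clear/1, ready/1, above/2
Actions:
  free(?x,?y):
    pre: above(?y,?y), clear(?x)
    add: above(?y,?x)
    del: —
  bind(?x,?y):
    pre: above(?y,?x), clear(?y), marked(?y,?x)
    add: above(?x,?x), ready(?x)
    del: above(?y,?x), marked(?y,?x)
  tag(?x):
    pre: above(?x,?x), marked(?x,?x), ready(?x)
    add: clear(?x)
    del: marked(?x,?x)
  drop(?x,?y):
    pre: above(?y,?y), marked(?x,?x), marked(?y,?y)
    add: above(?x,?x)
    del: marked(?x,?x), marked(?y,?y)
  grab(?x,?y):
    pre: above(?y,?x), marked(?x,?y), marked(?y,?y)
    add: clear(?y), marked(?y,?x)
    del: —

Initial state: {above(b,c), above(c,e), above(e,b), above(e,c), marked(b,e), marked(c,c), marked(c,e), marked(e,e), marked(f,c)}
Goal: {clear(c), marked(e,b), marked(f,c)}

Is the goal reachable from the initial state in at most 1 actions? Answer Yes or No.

No

1. grab(b,e)  →  {above(b,c), above(c,e), above(e,b), above(e,c), clear(e), marked(b,e), marked(c,c), marked(c,e), marked(e,b), marked(e,e), marked(f,c)}
2. grab(c,e)  →  {above(b,c), above(c,e), above(e,b), above(e,c), clear(e), marked(b,e), marked(c,c), marked(c,e), marked(e,b), marked(e,c), marked(e,e), marked(f,c)}
3. grab(e,c)  →  {above(b,c), above(c,e), above(e,b), above(e,c), clear(c), clear(e), marked(b,e), marked(c,c), marked(c,e), marked(e,b), marked(e,c), marked(e,e), marked(f,c)}
optimal plan length = 3; 3 > 1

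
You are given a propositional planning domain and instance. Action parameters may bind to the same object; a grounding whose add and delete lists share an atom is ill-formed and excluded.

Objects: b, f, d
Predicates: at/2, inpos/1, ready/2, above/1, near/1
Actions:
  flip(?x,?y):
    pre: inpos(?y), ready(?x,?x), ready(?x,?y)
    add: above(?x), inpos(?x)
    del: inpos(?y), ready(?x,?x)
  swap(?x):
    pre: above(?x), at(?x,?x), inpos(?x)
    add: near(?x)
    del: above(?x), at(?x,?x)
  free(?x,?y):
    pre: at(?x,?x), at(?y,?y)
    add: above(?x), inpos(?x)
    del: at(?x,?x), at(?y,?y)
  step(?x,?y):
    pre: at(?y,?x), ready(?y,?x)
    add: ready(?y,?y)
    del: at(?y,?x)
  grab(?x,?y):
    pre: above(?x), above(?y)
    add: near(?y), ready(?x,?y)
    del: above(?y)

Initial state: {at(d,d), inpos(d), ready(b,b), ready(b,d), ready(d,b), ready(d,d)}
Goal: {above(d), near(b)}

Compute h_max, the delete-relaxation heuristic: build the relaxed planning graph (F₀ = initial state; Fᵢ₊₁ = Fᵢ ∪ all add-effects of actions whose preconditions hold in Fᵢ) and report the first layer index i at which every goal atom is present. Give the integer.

2

F0 = init (6 atoms)
F1 = F0 ∪ {above(b), above(d), inpos(b)}  (9 atoms)
F2 = F1 ∪ {near(b), near(d)}  (11 atoms)
goal ⊆ F2  ⇒  h_max = 2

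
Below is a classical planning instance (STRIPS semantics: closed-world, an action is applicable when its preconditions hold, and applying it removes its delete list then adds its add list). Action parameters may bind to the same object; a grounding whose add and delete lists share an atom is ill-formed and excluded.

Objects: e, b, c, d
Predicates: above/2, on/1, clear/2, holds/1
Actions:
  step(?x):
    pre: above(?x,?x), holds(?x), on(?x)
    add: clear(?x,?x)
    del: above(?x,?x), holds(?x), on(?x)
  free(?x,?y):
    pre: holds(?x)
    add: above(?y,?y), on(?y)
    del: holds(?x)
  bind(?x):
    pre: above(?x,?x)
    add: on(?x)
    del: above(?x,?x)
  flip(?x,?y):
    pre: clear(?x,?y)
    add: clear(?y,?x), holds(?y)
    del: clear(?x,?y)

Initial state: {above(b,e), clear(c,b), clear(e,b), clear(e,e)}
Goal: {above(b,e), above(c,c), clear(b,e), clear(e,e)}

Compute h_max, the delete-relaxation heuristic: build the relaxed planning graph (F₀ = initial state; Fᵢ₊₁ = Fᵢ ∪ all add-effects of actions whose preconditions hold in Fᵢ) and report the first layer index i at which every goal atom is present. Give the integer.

F0 = init (4 atoms)
F1 = F0 ∪ {clear(b,c), clear(b,e), holds(b)}  (7 atoms)
F2 = F1 ∪ {above(b,b), above(c,c), above(d,d), above(e,e), holds(c), holds(e), on(b), on(c), on(d), on(e)}  (17 atoms)
goal ⊆ F2  ⇒  h_max = 2

2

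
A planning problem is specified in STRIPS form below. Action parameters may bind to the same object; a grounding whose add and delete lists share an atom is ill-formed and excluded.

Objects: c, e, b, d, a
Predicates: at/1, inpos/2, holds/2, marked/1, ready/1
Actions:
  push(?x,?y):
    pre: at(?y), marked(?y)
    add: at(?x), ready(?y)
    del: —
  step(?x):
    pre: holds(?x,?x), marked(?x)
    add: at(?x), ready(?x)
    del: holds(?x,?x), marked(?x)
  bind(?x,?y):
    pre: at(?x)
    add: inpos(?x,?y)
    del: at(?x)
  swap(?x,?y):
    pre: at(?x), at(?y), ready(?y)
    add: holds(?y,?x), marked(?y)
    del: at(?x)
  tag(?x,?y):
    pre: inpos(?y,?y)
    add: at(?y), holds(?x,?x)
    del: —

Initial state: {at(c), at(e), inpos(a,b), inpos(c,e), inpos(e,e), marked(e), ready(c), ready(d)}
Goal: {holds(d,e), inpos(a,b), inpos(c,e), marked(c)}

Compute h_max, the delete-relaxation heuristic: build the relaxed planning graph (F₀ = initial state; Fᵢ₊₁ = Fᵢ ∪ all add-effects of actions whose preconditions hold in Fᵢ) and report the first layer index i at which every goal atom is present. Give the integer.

F0 = init (8 atoms)
F1 = F0 ∪ {at(a), at(b), at(d), holds(a,a), holds(b,b), holds(c,c), holds(c,e), holds(d,d), holds(e,e), inpos(c,a), inpos(c,b), inpos(c,c), inpos(c,d), inpos(e,a), inpos(e,b), inpos(e,c), inpos(e,d), marked(c), ready(e)}  (27 atoms)
F2 = F1 ∪ {holds(c,a), holds(c,b), holds(c,d), holds(d,a), holds(d,b), holds(d,c), holds(d,e), holds(e,a), holds(e,b), holds(e,c), holds(e,d), inpos(a,a), inpos(a,c), inpos(a,d), inpos(a,e), inpos(b,a), inpos(b,b), inpos(b,c), inpos(b,d), inpos(b,e), inpos(d,a), inpos(d,b), inpos(d,c), inpos(d,d), inpos(d,e), marked(d)}  (53 atoms)
goal ⊆ F2  ⇒  h_max = 2

2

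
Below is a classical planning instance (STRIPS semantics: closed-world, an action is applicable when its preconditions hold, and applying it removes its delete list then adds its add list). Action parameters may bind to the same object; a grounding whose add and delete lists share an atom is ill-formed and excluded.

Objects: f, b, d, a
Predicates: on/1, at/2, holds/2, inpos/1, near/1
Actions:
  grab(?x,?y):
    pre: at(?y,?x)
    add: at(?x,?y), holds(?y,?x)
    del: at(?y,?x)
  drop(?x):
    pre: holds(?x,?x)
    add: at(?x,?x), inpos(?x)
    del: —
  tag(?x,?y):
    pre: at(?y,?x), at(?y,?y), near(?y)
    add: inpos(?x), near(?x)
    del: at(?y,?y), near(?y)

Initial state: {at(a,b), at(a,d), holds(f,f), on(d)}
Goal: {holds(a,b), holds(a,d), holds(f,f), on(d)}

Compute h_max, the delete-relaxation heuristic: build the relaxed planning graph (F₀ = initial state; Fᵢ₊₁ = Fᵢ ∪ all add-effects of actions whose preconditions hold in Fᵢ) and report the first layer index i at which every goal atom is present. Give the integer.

1

F0 = init (4 atoms)
F1 = F0 ∪ {at(b,a), at(d,a), at(f,f), holds(a,b), holds(a,d), inpos(f)}  (10 atoms)
goal ⊆ F1  ⇒  h_max = 1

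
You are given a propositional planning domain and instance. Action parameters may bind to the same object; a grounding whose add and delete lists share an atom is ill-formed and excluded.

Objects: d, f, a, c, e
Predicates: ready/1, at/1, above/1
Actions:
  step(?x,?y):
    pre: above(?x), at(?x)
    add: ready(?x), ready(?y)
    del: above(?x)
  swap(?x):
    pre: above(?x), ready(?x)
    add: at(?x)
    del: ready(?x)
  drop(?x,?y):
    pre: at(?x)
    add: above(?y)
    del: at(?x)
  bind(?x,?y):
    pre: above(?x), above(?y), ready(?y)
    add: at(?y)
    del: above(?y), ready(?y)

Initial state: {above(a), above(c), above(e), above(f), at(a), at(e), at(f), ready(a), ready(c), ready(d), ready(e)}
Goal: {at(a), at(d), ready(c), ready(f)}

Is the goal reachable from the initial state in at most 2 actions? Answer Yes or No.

No

1. step(f,d)  →  {above(a), above(c), above(e), at(a), at(e), at(f), ready(a), ready(c), ready(d), ready(e), ready(f)}
2. drop(f,d)  →  {above(a), above(c), above(d), above(e), at(a), at(e), ready(a), ready(c), ready(d), ready(e), ready(f)}
3. swap(d)  →  {above(a), above(c), above(d), above(e), at(a), at(d), at(e), ready(a), ready(c), ready(e), ready(f)}
optimal plan length = 3; 3 > 2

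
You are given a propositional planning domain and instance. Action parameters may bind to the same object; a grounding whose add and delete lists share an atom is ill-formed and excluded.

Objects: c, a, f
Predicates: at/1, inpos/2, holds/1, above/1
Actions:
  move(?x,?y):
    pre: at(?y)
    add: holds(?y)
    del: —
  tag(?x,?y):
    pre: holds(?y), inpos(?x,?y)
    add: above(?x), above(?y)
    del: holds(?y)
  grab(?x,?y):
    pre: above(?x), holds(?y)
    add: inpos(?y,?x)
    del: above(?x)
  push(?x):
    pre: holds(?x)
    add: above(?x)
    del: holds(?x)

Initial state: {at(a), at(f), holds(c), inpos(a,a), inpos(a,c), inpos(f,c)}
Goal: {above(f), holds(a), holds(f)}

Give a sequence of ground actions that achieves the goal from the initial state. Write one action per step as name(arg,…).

move(c,a); move(c,f); tag(f,c)

1. move(c,a)  →  {at(a), at(f), holds(a), holds(c), inpos(a,a), inpos(a,c), inpos(f,c)}
2. move(c,f)  →  {at(a), at(f), holds(a), holds(c), holds(f), inpos(a,a), inpos(a,c), inpos(f,c)}
3. tag(f,c)  →  {above(c), above(f), at(a), at(f), holds(a), holds(f), inpos(a,a), inpos(a,c), inpos(f,c)}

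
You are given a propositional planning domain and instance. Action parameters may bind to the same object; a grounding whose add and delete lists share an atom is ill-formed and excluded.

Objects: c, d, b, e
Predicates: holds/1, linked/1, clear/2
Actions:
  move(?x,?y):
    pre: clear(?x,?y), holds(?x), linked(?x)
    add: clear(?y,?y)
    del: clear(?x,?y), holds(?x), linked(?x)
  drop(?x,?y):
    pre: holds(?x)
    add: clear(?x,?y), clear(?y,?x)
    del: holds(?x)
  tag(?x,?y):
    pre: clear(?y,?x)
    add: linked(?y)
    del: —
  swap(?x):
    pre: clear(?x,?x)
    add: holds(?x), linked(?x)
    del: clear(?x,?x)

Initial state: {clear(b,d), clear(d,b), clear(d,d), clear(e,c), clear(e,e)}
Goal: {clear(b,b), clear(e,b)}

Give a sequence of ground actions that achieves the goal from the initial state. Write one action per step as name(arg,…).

1. swap(d)  →  {clear(b,d), clear(d,b), clear(e,c), clear(e,e), holds(d), linked(d)}
2. move(d,b)  →  {clear(b,b), clear(b,d), clear(e,c), clear(e,e)}
3. swap(e)  →  {clear(b,b), clear(b,d), clear(e,c), holds(e), linked(e)}
4. drop(e,b)  →  {clear(b,b), clear(b,d), clear(b,e), clear(e,b), clear(e,c), linked(e)}

swap(d); move(d,b); swap(e); drop(e,b)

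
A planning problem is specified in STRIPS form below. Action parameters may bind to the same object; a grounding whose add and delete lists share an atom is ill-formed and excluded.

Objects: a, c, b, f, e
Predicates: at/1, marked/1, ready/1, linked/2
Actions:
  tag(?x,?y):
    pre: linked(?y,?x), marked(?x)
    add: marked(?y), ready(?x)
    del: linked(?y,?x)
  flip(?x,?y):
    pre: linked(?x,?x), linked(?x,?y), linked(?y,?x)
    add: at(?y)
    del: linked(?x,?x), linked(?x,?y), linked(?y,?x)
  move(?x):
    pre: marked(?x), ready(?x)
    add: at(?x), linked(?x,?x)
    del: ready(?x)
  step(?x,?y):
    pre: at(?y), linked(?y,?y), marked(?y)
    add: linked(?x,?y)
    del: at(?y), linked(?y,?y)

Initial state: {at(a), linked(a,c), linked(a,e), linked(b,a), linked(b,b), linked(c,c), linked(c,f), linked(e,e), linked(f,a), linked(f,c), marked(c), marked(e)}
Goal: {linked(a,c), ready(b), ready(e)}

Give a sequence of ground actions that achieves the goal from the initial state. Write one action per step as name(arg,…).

tag(e,a); tag(a,b); tag(b,b)

1. tag(e,a)  →  {at(a), linked(a,c), linked(b,a), linked(b,b), linked(c,c), linked(c,f), linked(e,e), linked(f,a), linked(f,c), marked(a), marked(c), marked(e), ready(e)}
2. tag(a,b)  →  {at(a), linked(a,c), linked(b,b), linked(c,c), linked(c,f), linked(e,e), linked(f,a), linked(f,c), marked(a), marked(b), marked(c), marked(e), ready(a), ready(e)}
3. tag(b,b)  →  {at(a), linked(a,c), linked(c,c), linked(c,f), linked(e,e), linked(f,a), linked(f,c), marked(a), marked(b), marked(c), marked(e), ready(a), ready(b), ready(e)}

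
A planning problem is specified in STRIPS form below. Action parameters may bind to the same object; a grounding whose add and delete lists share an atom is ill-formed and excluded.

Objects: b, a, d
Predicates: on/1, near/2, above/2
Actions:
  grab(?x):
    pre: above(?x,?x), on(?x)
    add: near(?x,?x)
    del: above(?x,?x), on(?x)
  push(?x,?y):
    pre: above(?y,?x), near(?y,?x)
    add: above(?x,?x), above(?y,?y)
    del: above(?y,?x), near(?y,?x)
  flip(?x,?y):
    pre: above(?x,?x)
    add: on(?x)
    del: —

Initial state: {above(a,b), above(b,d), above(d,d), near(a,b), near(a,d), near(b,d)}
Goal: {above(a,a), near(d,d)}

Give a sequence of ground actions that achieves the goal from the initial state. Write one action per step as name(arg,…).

1. push(b,a)  →  {above(a,a), above(b,b), above(b,d), above(d,d), near(a,d), near(b,d)}
2. flip(d,b)  →  {above(a,a), above(b,b), above(b,d), above(d,d), near(a,d), near(b,d), on(d)}
3. grab(d)  →  {above(a,a), above(b,b), above(b,d), near(a,d), near(b,d), near(d,d)}

push(b,a); flip(d,b); grab(d)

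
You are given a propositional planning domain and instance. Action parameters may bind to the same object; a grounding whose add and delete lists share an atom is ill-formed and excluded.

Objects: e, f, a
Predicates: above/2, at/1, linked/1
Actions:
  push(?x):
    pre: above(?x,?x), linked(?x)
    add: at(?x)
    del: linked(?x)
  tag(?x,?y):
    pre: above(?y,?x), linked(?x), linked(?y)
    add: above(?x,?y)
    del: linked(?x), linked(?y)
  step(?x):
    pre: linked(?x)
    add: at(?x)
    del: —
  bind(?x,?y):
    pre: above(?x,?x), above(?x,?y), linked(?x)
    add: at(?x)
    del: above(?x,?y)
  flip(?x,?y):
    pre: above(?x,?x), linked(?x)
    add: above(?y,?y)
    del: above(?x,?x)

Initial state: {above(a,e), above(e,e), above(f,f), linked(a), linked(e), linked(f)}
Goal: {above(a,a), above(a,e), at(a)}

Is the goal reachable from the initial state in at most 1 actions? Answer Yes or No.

No

1. step(a)  →  {above(a,e), above(e,e), above(f,f), at(a), linked(a), linked(e), linked(f)}
2. flip(e,a)  →  {above(a,a), above(a,e), above(f,f), at(a), linked(a), linked(e), linked(f)}
optimal plan length = 2; 2 > 1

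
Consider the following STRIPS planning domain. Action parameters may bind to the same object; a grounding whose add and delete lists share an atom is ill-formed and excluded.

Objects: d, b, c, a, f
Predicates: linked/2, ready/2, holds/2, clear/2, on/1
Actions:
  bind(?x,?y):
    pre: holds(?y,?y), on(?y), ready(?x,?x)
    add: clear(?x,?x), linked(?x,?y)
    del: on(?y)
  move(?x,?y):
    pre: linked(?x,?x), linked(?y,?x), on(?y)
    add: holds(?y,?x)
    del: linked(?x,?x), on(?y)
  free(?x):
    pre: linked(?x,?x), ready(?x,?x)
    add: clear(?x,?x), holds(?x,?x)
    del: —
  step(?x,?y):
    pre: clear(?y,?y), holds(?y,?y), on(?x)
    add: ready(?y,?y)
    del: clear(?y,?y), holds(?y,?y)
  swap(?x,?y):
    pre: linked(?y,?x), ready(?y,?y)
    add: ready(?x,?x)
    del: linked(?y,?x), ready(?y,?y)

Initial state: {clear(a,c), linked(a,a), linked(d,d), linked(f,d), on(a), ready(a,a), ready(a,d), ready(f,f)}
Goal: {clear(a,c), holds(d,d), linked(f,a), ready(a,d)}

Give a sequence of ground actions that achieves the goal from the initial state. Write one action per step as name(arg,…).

1. free(a)  →  {clear(a,a), clear(a,c), holds(a,a), linked(a,a), linked(d,d), linked(f,d), on(a), ready(a,a), ready(a,d), ready(f,f)}
2. bind(f,a)  →  {clear(a,a), clear(a,c), clear(f,f), holds(a,a), linked(a,a), linked(d,d), linked(f,a), linked(f,d), ready(a,a), ready(a,d), ready(f,f)}
3. swap(d,f)  →  {clear(a,a), clear(a,c), clear(f,f), holds(a,a), linked(a,a), linked(d,d), linked(f,a), ready(a,a), ready(a,d), ready(d,d)}
4. free(d)  →  {clear(a,a), clear(a,c), clear(d,d), clear(f,f), holds(a,a), holds(d,d), linked(a,a), linked(d,d), linked(f,a), ready(a,a), ready(a,d), ready(d,d)}

free(a); bind(f,a); swap(d,f); free(d)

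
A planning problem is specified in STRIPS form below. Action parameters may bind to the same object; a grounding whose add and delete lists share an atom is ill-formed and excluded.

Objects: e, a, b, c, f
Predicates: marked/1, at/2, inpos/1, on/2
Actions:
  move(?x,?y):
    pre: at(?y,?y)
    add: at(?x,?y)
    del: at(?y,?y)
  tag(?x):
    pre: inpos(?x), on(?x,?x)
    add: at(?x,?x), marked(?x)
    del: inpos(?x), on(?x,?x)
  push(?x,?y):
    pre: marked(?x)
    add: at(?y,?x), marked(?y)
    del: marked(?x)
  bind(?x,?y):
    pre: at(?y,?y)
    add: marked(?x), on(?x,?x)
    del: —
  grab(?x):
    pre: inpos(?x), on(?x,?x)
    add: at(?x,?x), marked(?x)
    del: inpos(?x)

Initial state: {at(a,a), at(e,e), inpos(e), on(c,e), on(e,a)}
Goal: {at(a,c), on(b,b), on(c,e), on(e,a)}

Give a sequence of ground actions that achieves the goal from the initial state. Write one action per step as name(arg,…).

1. bind(b,e)  →  {at(a,a), at(e,e), inpos(e), marked(b), on(b,b), on(c,e), on(e,a)}
2. push(b,c)  →  {at(a,a), at(c,b), at(e,e), inpos(e), marked(c), on(b,b), on(c,e), on(e,a)}
3. push(c,a)  →  {at(a,a), at(a,c), at(c,b), at(e,e), inpos(e), marked(a), on(b,b), on(c,e), on(e,a)}

bind(b,e); push(b,c); push(c,a)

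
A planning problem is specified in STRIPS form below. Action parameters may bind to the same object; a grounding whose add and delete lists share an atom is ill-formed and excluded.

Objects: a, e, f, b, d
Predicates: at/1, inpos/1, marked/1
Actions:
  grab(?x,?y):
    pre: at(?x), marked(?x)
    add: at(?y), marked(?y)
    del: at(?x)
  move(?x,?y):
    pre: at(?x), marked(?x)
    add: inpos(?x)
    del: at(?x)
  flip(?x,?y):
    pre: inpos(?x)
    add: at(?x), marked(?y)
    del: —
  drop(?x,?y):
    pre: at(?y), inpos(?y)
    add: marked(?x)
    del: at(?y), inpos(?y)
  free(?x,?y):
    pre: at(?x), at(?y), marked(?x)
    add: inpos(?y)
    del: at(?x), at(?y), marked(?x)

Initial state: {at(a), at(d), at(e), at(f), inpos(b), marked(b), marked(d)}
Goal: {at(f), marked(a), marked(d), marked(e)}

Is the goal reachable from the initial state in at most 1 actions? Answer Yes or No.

1. grab(d,a)  →  {at(a), at(e), at(f), inpos(b), marked(a), marked(b), marked(d)}
2. grab(a,e)  →  {at(e), at(f), inpos(b), marked(a), marked(b), marked(d), marked(e)}
optimal plan length = 2; 2 > 1

No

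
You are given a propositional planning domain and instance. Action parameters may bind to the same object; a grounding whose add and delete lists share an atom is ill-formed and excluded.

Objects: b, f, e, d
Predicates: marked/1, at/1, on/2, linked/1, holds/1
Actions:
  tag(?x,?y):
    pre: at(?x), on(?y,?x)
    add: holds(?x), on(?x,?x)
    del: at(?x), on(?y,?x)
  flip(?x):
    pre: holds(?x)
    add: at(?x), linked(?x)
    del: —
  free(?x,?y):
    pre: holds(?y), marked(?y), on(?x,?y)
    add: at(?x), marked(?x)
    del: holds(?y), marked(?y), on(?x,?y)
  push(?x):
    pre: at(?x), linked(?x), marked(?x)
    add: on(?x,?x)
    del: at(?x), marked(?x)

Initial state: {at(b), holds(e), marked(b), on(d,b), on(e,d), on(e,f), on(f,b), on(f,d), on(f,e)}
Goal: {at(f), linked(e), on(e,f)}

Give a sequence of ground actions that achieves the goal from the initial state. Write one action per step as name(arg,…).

1. tag(b,d)  →  {holds(b), holds(e), marked(b), on(b,b), on(e,d), on(e,f), on(f,b), on(f,d), on(f,e)}
2. flip(e)  →  {at(e), holds(b), holds(e), linked(e), marked(b), on(b,b), on(e,d), on(e,f), on(f,b), on(f,d), on(f,e)}
3. free(f,b)  →  {at(e), at(f), holds(e), linked(e), marked(f), on(b,b), on(e,d), on(e,f), on(f,d), on(f,e)}

tag(b,d); flip(e); free(f,b)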